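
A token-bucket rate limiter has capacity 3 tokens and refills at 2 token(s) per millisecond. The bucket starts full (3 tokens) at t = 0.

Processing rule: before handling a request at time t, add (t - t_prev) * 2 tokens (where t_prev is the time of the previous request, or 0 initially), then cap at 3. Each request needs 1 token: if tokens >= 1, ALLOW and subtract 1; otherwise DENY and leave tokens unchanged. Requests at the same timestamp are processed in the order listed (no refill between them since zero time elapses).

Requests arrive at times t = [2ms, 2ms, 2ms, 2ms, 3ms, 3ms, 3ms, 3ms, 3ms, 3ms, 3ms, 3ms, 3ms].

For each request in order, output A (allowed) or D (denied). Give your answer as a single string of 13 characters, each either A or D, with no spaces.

Simulating step by step:
  req#1 t=2ms: ALLOW
  req#2 t=2ms: ALLOW
  req#3 t=2ms: ALLOW
  req#4 t=2ms: DENY
  req#5 t=3ms: ALLOW
  req#6 t=3ms: ALLOW
  req#7 t=3ms: DENY
  req#8 t=3ms: DENY
  req#9 t=3ms: DENY
  req#10 t=3ms: DENY
  req#11 t=3ms: DENY
  req#12 t=3ms: DENY
  req#13 t=3ms: DENY

Answer: AAADAADDDDDDD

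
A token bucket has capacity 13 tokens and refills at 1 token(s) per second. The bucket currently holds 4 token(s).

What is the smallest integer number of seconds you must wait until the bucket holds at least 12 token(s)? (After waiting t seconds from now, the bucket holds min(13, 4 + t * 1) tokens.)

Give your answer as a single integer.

Need 4 + t * 1 >= 12, so t >= 8/1.
Smallest integer t = ceil(8/1) = 8.

Answer: 8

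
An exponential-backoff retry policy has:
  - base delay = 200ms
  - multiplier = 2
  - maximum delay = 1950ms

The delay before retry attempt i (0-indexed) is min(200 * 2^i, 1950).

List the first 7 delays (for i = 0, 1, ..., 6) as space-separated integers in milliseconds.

Answer: 200 400 800 1600 1950 1950 1950

Derivation:
Computing each delay:
  i=0: min(200*2^0, 1950) = 200
  i=1: min(200*2^1, 1950) = 400
  i=2: min(200*2^2, 1950) = 800
  i=3: min(200*2^3, 1950) = 1600
  i=4: min(200*2^4, 1950) = 1950
  i=5: min(200*2^5, 1950) = 1950
  i=6: min(200*2^6, 1950) = 1950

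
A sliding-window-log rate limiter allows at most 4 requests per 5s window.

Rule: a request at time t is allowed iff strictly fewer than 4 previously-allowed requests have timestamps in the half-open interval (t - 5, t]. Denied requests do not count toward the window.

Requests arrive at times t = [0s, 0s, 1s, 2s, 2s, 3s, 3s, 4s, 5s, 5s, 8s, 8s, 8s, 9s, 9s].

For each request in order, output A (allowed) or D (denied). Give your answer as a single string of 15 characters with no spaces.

Tracking allowed requests in the window:
  req#1 t=0s: ALLOW
  req#2 t=0s: ALLOW
  req#3 t=1s: ALLOW
  req#4 t=2s: ALLOW
  req#5 t=2s: DENY
  req#6 t=3s: DENY
  req#7 t=3s: DENY
  req#8 t=4s: DENY
  req#9 t=5s: ALLOW
  req#10 t=5s: ALLOW
  req#11 t=8s: ALLOW
  req#12 t=8s: ALLOW
  req#13 t=8s: DENY
  req#14 t=9s: DENY
  req#15 t=9s: DENY

Answer: AAAADDDDAAAADDD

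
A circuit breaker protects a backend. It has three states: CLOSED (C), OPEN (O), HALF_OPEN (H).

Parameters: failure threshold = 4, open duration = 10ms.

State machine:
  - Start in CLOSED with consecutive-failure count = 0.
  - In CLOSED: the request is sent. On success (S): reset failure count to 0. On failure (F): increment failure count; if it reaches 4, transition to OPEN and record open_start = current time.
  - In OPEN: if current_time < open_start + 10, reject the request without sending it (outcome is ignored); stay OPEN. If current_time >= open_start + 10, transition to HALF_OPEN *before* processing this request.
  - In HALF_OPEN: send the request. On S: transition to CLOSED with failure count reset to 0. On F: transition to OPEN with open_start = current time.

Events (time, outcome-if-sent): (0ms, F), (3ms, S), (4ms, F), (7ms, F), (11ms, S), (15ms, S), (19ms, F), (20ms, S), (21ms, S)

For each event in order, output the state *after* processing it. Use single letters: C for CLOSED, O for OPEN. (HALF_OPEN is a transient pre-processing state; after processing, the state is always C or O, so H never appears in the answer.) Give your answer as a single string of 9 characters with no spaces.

State after each event:
  event#1 t=0ms outcome=F: state=CLOSED
  event#2 t=3ms outcome=S: state=CLOSED
  event#3 t=4ms outcome=F: state=CLOSED
  event#4 t=7ms outcome=F: state=CLOSED
  event#5 t=11ms outcome=S: state=CLOSED
  event#6 t=15ms outcome=S: state=CLOSED
  event#7 t=19ms outcome=F: state=CLOSED
  event#8 t=20ms outcome=S: state=CLOSED
  event#9 t=21ms outcome=S: state=CLOSED

Answer: CCCCCCCCC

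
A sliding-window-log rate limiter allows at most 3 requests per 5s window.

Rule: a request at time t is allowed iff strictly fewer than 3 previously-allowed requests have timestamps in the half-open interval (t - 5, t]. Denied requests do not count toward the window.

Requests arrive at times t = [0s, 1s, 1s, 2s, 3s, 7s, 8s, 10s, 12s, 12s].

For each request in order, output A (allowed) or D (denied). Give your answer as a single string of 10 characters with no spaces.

Answer: AAADDAAAAD

Derivation:
Tracking allowed requests in the window:
  req#1 t=0s: ALLOW
  req#2 t=1s: ALLOW
  req#3 t=1s: ALLOW
  req#4 t=2s: DENY
  req#5 t=3s: DENY
  req#6 t=7s: ALLOW
  req#7 t=8s: ALLOW
  req#8 t=10s: ALLOW
  req#9 t=12s: ALLOW
  req#10 t=12s: DENY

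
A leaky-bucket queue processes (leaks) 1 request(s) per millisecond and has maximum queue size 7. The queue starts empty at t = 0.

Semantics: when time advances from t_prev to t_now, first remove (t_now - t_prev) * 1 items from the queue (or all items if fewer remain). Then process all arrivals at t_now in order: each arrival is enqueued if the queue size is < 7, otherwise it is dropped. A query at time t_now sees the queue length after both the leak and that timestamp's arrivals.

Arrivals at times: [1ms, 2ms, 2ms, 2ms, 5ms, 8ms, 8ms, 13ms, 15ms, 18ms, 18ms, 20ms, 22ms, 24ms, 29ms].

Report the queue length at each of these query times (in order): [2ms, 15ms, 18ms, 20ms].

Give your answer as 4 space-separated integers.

Queue lengths at query times:
  query t=2ms: backlog = 3
  query t=15ms: backlog = 1
  query t=18ms: backlog = 2
  query t=20ms: backlog = 1

Answer: 3 1 2 1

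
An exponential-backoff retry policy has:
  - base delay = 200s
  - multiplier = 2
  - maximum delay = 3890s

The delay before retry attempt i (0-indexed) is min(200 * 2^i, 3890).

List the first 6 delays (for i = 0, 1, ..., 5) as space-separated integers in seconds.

Answer: 200 400 800 1600 3200 3890

Derivation:
Computing each delay:
  i=0: min(200*2^0, 3890) = 200
  i=1: min(200*2^1, 3890) = 400
  i=2: min(200*2^2, 3890) = 800
  i=3: min(200*2^3, 3890) = 1600
  i=4: min(200*2^4, 3890) = 3200
  i=5: min(200*2^5, 3890) = 3890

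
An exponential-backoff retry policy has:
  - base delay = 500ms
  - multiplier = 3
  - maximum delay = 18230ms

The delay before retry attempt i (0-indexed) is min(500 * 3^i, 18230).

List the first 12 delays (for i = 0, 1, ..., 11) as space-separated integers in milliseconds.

Computing each delay:
  i=0: min(500*3^0, 18230) = 500
  i=1: min(500*3^1, 18230) = 1500
  i=2: min(500*3^2, 18230) = 4500
  i=3: min(500*3^3, 18230) = 13500
  i=4: min(500*3^4, 18230) = 18230
  i=5: min(500*3^5, 18230) = 18230
  i=6: min(500*3^6, 18230) = 18230
  i=7: min(500*3^7, 18230) = 18230
  i=8: min(500*3^8, 18230) = 18230
  i=9: min(500*3^9, 18230) = 18230
  i=10: min(500*3^10, 18230) = 18230
  i=11: min(500*3^11, 18230) = 18230

Answer: 500 1500 4500 13500 18230 18230 18230 18230 18230 18230 18230 18230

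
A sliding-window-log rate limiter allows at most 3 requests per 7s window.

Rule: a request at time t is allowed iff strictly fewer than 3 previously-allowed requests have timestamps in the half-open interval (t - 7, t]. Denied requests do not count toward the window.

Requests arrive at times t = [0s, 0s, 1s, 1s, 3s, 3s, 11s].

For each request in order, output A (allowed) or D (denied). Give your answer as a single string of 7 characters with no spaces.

Tracking allowed requests in the window:
  req#1 t=0s: ALLOW
  req#2 t=0s: ALLOW
  req#3 t=1s: ALLOW
  req#4 t=1s: DENY
  req#5 t=3s: DENY
  req#6 t=3s: DENY
  req#7 t=11s: ALLOW

Answer: AAADDDA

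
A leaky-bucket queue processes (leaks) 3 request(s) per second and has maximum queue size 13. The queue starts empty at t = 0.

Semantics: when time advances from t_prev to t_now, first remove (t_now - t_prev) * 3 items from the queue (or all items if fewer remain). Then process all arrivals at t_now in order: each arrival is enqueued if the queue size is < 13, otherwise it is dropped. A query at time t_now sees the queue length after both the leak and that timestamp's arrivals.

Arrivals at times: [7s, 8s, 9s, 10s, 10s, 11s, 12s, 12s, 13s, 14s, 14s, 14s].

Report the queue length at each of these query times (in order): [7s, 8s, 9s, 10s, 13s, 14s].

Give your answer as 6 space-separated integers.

Queue lengths at query times:
  query t=7s: backlog = 1
  query t=8s: backlog = 1
  query t=9s: backlog = 1
  query t=10s: backlog = 2
  query t=13s: backlog = 1
  query t=14s: backlog = 3

Answer: 1 1 1 2 1 3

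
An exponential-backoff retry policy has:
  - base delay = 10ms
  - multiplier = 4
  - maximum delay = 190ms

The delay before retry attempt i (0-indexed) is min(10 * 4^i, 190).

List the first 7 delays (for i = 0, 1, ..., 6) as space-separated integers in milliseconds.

Answer: 10 40 160 190 190 190 190

Derivation:
Computing each delay:
  i=0: min(10*4^0, 190) = 10
  i=1: min(10*4^1, 190) = 40
  i=2: min(10*4^2, 190) = 160
  i=3: min(10*4^3, 190) = 190
  i=4: min(10*4^4, 190) = 190
  i=5: min(10*4^5, 190) = 190
  i=6: min(10*4^6, 190) = 190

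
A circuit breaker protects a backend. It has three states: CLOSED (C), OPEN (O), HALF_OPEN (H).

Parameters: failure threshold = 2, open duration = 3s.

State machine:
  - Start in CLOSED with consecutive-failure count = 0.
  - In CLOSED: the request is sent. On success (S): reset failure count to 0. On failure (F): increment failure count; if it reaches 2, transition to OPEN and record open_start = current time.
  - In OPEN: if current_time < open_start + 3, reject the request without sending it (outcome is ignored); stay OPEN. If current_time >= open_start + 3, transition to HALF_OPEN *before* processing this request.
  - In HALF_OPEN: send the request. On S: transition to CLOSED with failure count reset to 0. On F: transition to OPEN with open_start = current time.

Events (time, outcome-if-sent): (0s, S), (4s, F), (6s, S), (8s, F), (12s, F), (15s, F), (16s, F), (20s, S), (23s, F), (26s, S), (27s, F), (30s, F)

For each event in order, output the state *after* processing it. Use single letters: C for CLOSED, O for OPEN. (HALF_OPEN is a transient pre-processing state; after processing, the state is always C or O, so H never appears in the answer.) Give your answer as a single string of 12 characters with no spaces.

State after each event:
  event#1 t=0s outcome=S: state=CLOSED
  event#2 t=4s outcome=F: state=CLOSED
  event#3 t=6s outcome=S: state=CLOSED
  event#4 t=8s outcome=F: state=CLOSED
  event#5 t=12s outcome=F: state=OPEN
  event#6 t=15s outcome=F: state=OPEN
  event#7 t=16s outcome=F: state=OPEN
  event#8 t=20s outcome=S: state=CLOSED
  event#9 t=23s outcome=F: state=CLOSED
  event#10 t=26s outcome=S: state=CLOSED
  event#11 t=27s outcome=F: state=CLOSED
  event#12 t=30s outcome=F: state=OPEN

Answer: CCCCOOOCCCCO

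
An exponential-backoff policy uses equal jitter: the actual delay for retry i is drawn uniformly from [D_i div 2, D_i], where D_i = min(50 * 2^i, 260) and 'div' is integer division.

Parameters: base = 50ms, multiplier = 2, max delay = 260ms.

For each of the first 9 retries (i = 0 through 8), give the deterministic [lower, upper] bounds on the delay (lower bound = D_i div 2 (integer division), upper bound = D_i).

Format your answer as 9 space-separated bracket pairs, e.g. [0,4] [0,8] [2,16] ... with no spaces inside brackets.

Computing bounds per retry:
  i=0: D_i=min(50*2^0,260)=50, bounds=[25,50]
  i=1: D_i=min(50*2^1,260)=100, bounds=[50,100]
  i=2: D_i=min(50*2^2,260)=200, bounds=[100,200]
  i=3: D_i=min(50*2^3,260)=260, bounds=[130,260]
  i=4: D_i=min(50*2^4,260)=260, bounds=[130,260]
  i=5: D_i=min(50*2^5,260)=260, bounds=[130,260]
  i=6: D_i=min(50*2^6,260)=260, bounds=[130,260]
  i=7: D_i=min(50*2^7,260)=260, bounds=[130,260]
  i=8: D_i=min(50*2^8,260)=260, bounds=[130,260]

Answer: [25,50] [50,100] [100,200] [130,260] [130,260] [130,260] [130,260] [130,260] [130,260]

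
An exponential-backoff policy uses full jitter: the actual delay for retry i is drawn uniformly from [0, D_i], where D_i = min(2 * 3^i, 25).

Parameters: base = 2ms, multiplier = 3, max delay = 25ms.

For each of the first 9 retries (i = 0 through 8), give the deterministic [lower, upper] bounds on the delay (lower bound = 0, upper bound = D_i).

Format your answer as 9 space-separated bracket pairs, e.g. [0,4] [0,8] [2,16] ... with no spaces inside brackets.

Answer: [0,2] [0,6] [0,18] [0,25] [0,25] [0,25] [0,25] [0,25] [0,25]

Derivation:
Computing bounds per retry:
  i=0: D_i=min(2*3^0,25)=2, bounds=[0,2]
  i=1: D_i=min(2*3^1,25)=6, bounds=[0,6]
  i=2: D_i=min(2*3^2,25)=18, bounds=[0,18]
  i=3: D_i=min(2*3^3,25)=25, bounds=[0,25]
  i=4: D_i=min(2*3^4,25)=25, bounds=[0,25]
  i=5: D_i=min(2*3^5,25)=25, bounds=[0,25]
  i=6: D_i=min(2*3^6,25)=25, bounds=[0,25]
  i=7: D_i=min(2*3^7,25)=25, bounds=[0,25]
  i=8: D_i=min(2*3^8,25)=25, bounds=[0,25]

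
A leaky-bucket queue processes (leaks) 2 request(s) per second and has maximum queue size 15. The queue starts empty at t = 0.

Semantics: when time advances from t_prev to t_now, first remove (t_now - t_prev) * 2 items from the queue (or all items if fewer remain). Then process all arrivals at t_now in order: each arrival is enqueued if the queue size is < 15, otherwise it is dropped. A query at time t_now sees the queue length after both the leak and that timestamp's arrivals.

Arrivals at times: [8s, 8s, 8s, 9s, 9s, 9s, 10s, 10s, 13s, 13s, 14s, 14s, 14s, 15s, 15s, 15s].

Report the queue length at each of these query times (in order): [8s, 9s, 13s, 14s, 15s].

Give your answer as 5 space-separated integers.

Queue lengths at query times:
  query t=8s: backlog = 3
  query t=9s: backlog = 4
  query t=13s: backlog = 2
  query t=14s: backlog = 3
  query t=15s: backlog = 4

Answer: 3 4 2 3 4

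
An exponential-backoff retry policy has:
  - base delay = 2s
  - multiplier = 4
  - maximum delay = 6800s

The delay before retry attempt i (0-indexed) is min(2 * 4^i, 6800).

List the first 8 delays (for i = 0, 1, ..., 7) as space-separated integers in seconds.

Computing each delay:
  i=0: min(2*4^0, 6800) = 2
  i=1: min(2*4^1, 6800) = 8
  i=2: min(2*4^2, 6800) = 32
  i=3: min(2*4^3, 6800) = 128
  i=4: min(2*4^4, 6800) = 512
  i=5: min(2*4^5, 6800) = 2048
  i=6: min(2*4^6, 6800) = 6800
  i=7: min(2*4^7, 6800) = 6800

Answer: 2 8 32 128 512 2048 6800 6800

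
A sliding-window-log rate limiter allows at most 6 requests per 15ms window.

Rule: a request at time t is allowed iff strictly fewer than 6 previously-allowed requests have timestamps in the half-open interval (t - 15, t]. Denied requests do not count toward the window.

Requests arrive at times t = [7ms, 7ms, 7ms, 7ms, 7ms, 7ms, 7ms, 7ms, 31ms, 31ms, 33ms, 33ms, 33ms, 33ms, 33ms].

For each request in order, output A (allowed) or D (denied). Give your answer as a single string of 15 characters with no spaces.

Tracking allowed requests in the window:
  req#1 t=7ms: ALLOW
  req#2 t=7ms: ALLOW
  req#3 t=7ms: ALLOW
  req#4 t=7ms: ALLOW
  req#5 t=7ms: ALLOW
  req#6 t=7ms: ALLOW
  req#7 t=7ms: DENY
  req#8 t=7ms: DENY
  req#9 t=31ms: ALLOW
  req#10 t=31ms: ALLOW
  req#11 t=33ms: ALLOW
  req#12 t=33ms: ALLOW
  req#13 t=33ms: ALLOW
  req#14 t=33ms: ALLOW
  req#15 t=33ms: DENY

Answer: AAAAAADDAAAAAAD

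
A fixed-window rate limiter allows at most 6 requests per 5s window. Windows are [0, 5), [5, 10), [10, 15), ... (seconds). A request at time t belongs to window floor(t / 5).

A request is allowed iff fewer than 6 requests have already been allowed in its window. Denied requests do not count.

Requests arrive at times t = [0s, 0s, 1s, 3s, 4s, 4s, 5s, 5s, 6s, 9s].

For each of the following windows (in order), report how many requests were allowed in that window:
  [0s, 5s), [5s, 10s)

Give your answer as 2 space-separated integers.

Answer: 6 4

Derivation:
Processing requests:
  req#1 t=0s (window 0): ALLOW
  req#2 t=0s (window 0): ALLOW
  req#3 t=1s (window 0): ALLOW
  req#4 t=3s (window 0): ALLOW
  req#5 t=4s (window 0): ALLOW
  req#6 t=4s (window 0): ALLOW
  req#7 t=5s (window 1): ALLOW
  req#8 t=5s (window 1): ALLOW
  req#9 t=6s (window 1): ALLOW
  req#10 t=9s (window 1): ALLOW

Allowed counts by window: 6 4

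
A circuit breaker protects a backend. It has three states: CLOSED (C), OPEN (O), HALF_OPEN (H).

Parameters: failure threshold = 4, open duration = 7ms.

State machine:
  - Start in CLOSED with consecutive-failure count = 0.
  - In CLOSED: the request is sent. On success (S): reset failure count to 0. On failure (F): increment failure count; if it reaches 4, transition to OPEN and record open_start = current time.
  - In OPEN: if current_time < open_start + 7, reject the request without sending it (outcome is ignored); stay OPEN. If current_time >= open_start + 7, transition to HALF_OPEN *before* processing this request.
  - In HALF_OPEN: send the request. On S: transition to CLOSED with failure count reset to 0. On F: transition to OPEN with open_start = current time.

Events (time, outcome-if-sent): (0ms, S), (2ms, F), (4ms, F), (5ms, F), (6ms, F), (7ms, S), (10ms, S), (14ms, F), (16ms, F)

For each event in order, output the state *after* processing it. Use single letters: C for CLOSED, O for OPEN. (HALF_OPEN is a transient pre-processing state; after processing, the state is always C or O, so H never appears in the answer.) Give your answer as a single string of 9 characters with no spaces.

State after each event:
  event#1 t=0ms outcome=S: state=CLOSED
  event#2 t=2ms outcome=F: state=CLOSED
  event#3 t=4ms outcome=F: state=CLOSED
  event#4 t=5ms outcome=F: state=CLOSED
  event#5 t=6ms outcome=F: state=OPEN
  event#6 t=7ms outcome=S: state=OPEN
  event#7 t=10ms outcome=S: state=OPEN
  event#8 t=14ms outcome=F: state=OPEN
  event#9 t=16ms outcome=F: state=OPEN

Answer: CCCCOOOOO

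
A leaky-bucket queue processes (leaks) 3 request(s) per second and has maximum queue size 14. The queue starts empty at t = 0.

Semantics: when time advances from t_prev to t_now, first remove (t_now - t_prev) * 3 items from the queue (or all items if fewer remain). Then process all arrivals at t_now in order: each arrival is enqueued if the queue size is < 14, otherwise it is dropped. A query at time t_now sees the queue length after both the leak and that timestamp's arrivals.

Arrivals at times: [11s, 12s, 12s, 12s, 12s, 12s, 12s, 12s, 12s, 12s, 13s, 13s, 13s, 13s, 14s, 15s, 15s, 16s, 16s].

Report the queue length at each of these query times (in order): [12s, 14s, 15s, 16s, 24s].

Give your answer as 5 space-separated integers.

Answer: 9 8 7 6 0

Derivation:
Queue lengths at query times:
  query t=12s: backlog = 9
  query t=14s: backlog = 8
  query t=15s: backlog = 7
  query t=16s: backlog = 6
  query t=24s: backlog = 0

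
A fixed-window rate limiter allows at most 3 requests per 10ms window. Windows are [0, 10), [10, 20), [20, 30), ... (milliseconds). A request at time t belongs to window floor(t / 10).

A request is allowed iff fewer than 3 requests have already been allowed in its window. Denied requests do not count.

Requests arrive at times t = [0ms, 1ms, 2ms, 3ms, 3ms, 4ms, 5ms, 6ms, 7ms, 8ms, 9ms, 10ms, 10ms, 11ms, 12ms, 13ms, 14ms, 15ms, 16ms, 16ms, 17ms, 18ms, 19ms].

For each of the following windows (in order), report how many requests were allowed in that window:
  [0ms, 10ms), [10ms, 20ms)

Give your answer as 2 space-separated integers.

Processing requests:
  req#1 t=0ms (window 0): ALLOW
  req#2 t=1ms (window 0): ALLOW
  req#3 t=2ms (window 0): ALLOW
  req#4 t=3ms (window 0): DENY
  req#5 t=3ms (window 0): DENY
  req#6 t=4ms (window 0): DENY
  req#7 t=5ms (window 0): DENY
  req#8 t=6ms (window 0): DENY
  req#9 t=7ms (window 0): DENY
  req#10 t=8ms (window 0): DENY
  req#11 t=9ms (window 0): DENY
  req#12 t=10ms (window 1): ALLOW
  req#13 t=10ms (window 1): ALLOW
  req#14 t=11ms (window 1): ALLOW
  req#15 t=12ms (window 1): DENY
  req#16 t=13ms (window 1): DENY
  req#17 t=14ms (window 1): DENY
  req#18 t=15ms (window 1): DENY
  req#19 t=16ms (window 1): DENY
  req#20 t=16ms (window 1): DENY
  req#21 t=17ms (window 1): DENY
  req#22 t=18ms (window 1): DENY
  req#23 t=19ms (window 1): DENY

Allowed counts by window: 3 3

Answer: 3 3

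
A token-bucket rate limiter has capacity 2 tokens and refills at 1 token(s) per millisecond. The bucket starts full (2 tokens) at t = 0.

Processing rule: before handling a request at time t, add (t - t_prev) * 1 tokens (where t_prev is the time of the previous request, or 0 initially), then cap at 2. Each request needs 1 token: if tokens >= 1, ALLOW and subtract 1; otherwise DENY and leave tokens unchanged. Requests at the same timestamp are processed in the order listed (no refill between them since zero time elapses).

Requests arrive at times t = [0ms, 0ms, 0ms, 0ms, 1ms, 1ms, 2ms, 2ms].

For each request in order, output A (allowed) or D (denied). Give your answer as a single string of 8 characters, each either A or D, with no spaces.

Answer: AADDADAD

Derivation:
Simulating step by step:
  req#1 t=0ms: ALLOW
  req#2 t=0ms: ALLOW
  req#3 t=0ms: DENY
  req#4 t=0ms: DENY
  req#5 t=1ms: ALLOW
  req#6 t=1ms: DENY
  req#7 t=2ms: ALLOW
  req#8 t=2ms: DENY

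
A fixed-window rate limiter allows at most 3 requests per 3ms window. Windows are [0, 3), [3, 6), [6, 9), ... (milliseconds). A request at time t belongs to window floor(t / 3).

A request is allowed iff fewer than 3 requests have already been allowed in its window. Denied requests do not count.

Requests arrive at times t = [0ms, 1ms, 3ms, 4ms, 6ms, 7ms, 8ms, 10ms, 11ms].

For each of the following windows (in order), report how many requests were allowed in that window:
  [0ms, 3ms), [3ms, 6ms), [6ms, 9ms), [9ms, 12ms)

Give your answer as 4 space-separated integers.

Processing requests:
  req#1 t=0ms (window 0): ALLOW
  req#2 t=1ms (window 0): ALLOW
  req#3 t=3ms (window 1): ALLOW
  req#4 t=4ms (window 1): ALLOW
  req#5 t=6ms (window 2): ALLOW
  req#6 t=7ms (window 2): ALLOW
  req#7 t=8ms (window 2): ALLOW
  req#8 t=10ms (window 3): ALLOW
  req#9 t=11ms (window 3): ALLOW

Allowed counts by window: 2 2 3 2

Answer: 2 2 3 2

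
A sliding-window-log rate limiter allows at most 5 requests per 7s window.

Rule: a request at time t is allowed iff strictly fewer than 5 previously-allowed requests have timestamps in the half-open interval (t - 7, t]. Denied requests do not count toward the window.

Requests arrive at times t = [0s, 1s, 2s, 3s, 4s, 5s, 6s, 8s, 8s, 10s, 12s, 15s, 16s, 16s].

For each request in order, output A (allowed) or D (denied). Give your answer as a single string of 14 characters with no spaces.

Tracking allowed requests in the window:
  req#1 t=0s: ALLOW
  req#2 t=1s: ALLOW
  req#3 t=2s: ALLOW
  req#4 t=3s: ALLOW
  req#5 t=4s: ALLOW
  req#6 t=5s: DENY
  req#7 t=6s: DENY
  req#8 t=8s: ALLOW
  req#9 t=8s: ALLOW
  req#10 t=10s: ALLOW
  req#11 t=12s: ALLOW
  req#12 t=15s: ALLOW
  req#13 t=16s: ALLOW
  req#14 t=16s: ALLOW

Answer: AAAAADDAAAAAAA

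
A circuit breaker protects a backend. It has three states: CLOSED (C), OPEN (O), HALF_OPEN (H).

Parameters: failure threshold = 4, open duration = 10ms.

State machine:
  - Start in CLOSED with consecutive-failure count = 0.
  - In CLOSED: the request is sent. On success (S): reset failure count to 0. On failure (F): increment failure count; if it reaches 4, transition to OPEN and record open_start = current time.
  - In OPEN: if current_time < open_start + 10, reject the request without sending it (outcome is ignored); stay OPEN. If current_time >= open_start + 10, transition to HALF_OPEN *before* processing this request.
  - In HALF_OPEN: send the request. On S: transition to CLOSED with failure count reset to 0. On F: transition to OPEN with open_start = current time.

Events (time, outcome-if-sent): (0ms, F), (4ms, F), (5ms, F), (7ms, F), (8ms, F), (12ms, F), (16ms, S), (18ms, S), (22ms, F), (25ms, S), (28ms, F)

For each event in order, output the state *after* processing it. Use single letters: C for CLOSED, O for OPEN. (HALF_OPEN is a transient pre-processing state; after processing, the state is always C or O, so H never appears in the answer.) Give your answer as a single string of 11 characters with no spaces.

Answer: CCCOOOOCCCC

Derivation:
State after each event:
  event#1 t=0ms outcome=F: state=CLOSED
  event#2 t=4ms outcome=F: state=CLOSED
  event#3 t=5ms outcome=F: state=CLOSED
  event#4 t=7ms outcome=F: state=OPEN
  event#5 t=8ms outcome=F: state=OPEN
  event#6 t=12ms outcome=F: state=OPEN
  event#7 t=16ms outcome=S: state=OPEN
  event#8 t=18ms outcome=S: state=CLOSED
  event#9 t=22ms outcome=F: state=CLOSED
  event#10 t=25ms outcome=S: state=CLOSED
  event#11 t=28ms outcome=F: state=CLOSED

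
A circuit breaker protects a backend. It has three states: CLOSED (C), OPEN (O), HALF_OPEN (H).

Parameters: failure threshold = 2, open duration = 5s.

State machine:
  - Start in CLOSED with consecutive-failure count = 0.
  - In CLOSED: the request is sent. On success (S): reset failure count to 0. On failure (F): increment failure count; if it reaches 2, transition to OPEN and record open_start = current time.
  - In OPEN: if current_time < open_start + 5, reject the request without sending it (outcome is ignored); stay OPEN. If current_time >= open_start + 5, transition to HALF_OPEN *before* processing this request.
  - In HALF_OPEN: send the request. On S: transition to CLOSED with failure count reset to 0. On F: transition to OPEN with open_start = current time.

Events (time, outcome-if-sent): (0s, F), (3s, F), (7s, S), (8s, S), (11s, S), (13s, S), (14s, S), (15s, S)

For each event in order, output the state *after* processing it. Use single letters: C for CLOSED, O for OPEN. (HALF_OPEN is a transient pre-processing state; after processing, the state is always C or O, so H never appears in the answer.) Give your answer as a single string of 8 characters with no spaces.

State after each event:
  event#1 t=0s outcome=F: state=CLOSED
  event#2 t=3s outcome=F: state=OPEN
  event#3 t=7s outcome=S: state=OPEN
  event#4 t=8s outcome=S: state=CLOSED
  event#5 t=11s outcome=S: state=CLOSED
  event#6 t=13s outcome=S: state=CLOSED
  event#7 t=14s outcome=S: state=CLOSED
  event#8 t=15s outcome=S: state=CLOSED

Answer: COOCCCCC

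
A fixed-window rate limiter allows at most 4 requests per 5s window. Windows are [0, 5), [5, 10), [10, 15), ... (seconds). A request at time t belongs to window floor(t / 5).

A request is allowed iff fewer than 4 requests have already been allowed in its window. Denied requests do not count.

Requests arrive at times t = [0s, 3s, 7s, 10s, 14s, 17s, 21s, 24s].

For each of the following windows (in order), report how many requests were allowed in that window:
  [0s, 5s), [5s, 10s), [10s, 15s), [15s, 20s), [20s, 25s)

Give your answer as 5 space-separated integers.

Processing requests:
  req#1 t=0s (window 0): ALLOW
  req#2 t=3s (window 0): ALLOW
  req#3 t=7s (window 1): ALLOW
  req#4 t=10s (window 2): ALLOW
  req#5 t=14s (window 2): ALLOW
  req#6 t=17s (window 3): ALLOW
  req#7 t=21s (window 4): ALLOW
  req#8 t=24s (window 4): ALLOW

Allowed counts by window: 2 1 2 1 2

Answer: 2 1 2 1 2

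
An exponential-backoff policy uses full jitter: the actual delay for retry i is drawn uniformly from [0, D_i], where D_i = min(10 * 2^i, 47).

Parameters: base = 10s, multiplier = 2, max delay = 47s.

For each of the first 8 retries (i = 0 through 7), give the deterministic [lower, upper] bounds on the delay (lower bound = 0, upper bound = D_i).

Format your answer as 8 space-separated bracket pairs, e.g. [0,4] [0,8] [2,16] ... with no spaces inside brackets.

Answer: [0,10] [0,20] [0,40] [0,47] [0,47] [0,47] [0,47] [0,47]

Derivation:
Computing bounds per retry:
  i=0: D_i=min(10*2^0,47)=10, bounds=[0,10]
  i=1: D_i=min(10*2^1,47)=20, bounds=[0,20]
  i=2: D_i=min(10*2^2,47)=40, bounds=[0,40]
  i=3: D_i=min(10*2^3,47)=47, bounds=[0,47]
  i=4: D_i=min(10*2^4,47)=47, bounds=[0,47]
  i=5: D_i=min(10*2^5,47)=47, bounds=[0,47]
  i=6: D_i=min(10*2^6,47)=47, bounds=[0,47]
  i=7: D_i=min(10*2^7,47)=47, bounds=[0,47]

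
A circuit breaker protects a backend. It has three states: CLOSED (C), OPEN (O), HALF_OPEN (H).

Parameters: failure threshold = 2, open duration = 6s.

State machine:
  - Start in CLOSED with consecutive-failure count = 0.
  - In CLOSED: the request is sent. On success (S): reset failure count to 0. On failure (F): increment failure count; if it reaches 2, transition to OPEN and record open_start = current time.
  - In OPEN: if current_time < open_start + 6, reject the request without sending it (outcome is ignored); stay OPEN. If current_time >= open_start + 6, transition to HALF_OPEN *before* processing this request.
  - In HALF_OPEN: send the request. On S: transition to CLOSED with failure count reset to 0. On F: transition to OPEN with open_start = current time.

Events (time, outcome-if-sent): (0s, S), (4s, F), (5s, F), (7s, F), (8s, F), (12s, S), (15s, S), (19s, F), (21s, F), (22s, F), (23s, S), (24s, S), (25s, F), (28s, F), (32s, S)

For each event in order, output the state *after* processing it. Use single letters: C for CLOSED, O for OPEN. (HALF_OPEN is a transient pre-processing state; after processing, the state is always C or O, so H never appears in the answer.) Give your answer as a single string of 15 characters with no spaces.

Answer: CCOOOCCCOOOOOOO

Derivation:
State after each event:
  event#1 t=0s outcome=S: state=CLOSED
  event#2 t=4s outcome=F: state=CLOSED
  event#3 t=5s outcome=F: state=OPEN
  event#4 t=7s outcome=F: state=OPEN
  event#5 t=8s outcome=F: state=OPEN
  event#6 t=12s outcome=S: state=CLOSED
  event#7 t=15s outcome=S: state=CLOSED
  event#8 t=19s outcome=F: state=CLOSED
  event#9 t=21s outcome=F: state=OPEN
  event#10 t=22s outcome=F: state=OPEN
  event#11 t=23s outcome=S: state=OPEN
  event#12 t=24s outcome=S: state=OPEN
  event#13 t=25s outcome=F: state=OPEN
  event#14 t=28s outcome=F: state=OPEN
  event#15 t=32s outcome=S: state=OPEN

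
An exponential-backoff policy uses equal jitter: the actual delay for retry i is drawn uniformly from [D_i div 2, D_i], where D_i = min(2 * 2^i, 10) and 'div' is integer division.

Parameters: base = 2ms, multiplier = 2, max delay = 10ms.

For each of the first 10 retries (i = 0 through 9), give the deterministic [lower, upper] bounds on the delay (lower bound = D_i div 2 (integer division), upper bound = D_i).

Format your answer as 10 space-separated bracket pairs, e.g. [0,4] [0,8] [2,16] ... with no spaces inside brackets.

Computing bounds per retry:
  i=0: D_i=min(2*2^0,10)=2, bounds=[1,2]
  i=1: D_i=min(2*2^1,10)=4, bounds=[2,4]
  i=2: D_i=min(2*2^2,10)=8, bounds=[4,8]
  i=3: D_i=min(2*2^3,10)=10, bounds=[5,10]
  i=4: D_i=min(2*2^4,10)=10, bounds=[5,10]
  i=5: D_i=min(2*2^5,10)=10, bounds=[5,10]
  i=6: D_i=min(2*2^6,10)=10, bounds=[5,10]
  i=7: D_i=min(2*2^7,10)=10, bounds=[5,10]
  i=8: D_i=min(2*2^8,10)=10, bounds=[5,10]
  i=9: D_i=min(2*2^9,10)=10, bounds=[5,10]

Answer: [1,2] [2,4] [4,8] [5,10] [5,10] [5,10] [5,10] [5,10] [5,10] [5,10]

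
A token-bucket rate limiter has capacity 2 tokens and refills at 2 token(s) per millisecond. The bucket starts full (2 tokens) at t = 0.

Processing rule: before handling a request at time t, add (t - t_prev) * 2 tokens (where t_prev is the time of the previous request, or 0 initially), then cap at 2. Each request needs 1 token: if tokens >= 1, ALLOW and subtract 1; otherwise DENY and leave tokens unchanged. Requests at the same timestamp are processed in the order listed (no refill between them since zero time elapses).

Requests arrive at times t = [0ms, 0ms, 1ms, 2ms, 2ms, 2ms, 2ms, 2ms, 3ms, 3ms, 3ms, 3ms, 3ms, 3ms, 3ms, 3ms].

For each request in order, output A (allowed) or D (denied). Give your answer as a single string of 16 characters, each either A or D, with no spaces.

Simulating step by step:
  req#1 t=0ms: ALLOW
  req#2 t=0ms: ALLOW
  req#3 t=1ms: ALLOW
  req#4 t=2ms: ALLOW
  req#5 t=2ms: ALLOW
  req#6 t=2ms: DENY
  req#7 t=2ms: DENY
  req#8 t=2ms: DENY
  req#9 t=3ms: ALLOW
  req#10 t=3ms: ALLOW
  req#11 t=3ms: DENY
  req#12 t=3ms: DENY
  req#13 t=3ms: DENY
  req#14 t=3ms: DENY
  req#15 t=3ms: DENY
  req#16 t=3ms: DENY

Answer: AAAAADDDAADDDDDD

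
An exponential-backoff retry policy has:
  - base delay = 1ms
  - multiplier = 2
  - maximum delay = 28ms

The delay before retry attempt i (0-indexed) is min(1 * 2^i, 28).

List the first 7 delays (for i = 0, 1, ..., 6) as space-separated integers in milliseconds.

Answer: 1 2 4 8 16 28 28

Derivation:
Computing each delay:
  i=0: min(1*2^0, 28) = 1
  i=1: min(1*2^1, 28) = 2
  i=2: min(1*2^2, 28) = 4
  i=3: min(1*2^3, 28) = 8
  i=4: min(1*2^4, 28) = 16
  i=5: min(1*2^5, 28) = 28
  i=6: min(1*2^6, 28) = 28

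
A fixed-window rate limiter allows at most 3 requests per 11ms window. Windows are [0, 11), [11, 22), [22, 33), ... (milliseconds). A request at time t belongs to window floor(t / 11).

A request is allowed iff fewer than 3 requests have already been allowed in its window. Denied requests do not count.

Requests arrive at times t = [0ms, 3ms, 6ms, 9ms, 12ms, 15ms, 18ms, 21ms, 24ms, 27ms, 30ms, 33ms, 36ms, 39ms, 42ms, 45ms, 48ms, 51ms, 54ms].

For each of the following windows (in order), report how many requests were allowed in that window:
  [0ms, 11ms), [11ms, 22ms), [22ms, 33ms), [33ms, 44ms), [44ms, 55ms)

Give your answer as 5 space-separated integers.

Processing requests:
  req#1 t=0ms (window 0): ALLOW
  req#2 t=3ms (window 0): ALLOW
  req#3 t=6ms (window 0): ALLOW
  req#4 t=9ms (window 0): DENY
  req#5 t=12ms (window 1): ALLOW
  req#6 t=15ms (window 1): ALLOW
  req#7 t=18ms (window 1): ALLOW
  req#8 t=21ms (window 1): DENY
  req#9 t=24ms (window 2): ALLOW
  req#10 t=27ms (window 2): ALLOW
  req#11 t=30ms (window 2): ALLOW
  req#12 t=33ms (window 3): ALLOW
  req#13 t=36ms (window 3): ALLOW
  req#14 t=39ms (window 3): ALLOW
  req#15 t=42ms (window 3): DENY
  req#16 t=45ms (window 4): ALLOW
  req#17 t=48ms (window 4): ALLOW
  req#18 t=51ms (window 4): ALLOW
  req#19 t=54ms (window 4): DENY

Allowed counts by window: 3 3 3 3 3

Answer: 3 3 3 3 3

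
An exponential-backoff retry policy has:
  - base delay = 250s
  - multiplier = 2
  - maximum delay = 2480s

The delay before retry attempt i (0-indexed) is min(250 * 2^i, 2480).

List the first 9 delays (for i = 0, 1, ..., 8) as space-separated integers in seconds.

Answer: 250 500 1000 2000 2480 2480 2480 2480 2480

Derivation:
Computing each delay:
  i=0: min(250*2^0, 2480) = 250
  i=1: min(250*2^1, 2480) = 500
  i=2: min(250*2^2, 2480) = 1000
  i=3: min(250*2^3, 2480) = 2000
  i=4: min(250*2^4, 2480) = 2480
  i=5: min(250*2^5, 2480) = 2480
  i=6: min(250*2^6, 2480) = 2480
  i=7: min(250*2^7, 2480) = 2480
  i=8: min(250*2^8, 2480) = 2480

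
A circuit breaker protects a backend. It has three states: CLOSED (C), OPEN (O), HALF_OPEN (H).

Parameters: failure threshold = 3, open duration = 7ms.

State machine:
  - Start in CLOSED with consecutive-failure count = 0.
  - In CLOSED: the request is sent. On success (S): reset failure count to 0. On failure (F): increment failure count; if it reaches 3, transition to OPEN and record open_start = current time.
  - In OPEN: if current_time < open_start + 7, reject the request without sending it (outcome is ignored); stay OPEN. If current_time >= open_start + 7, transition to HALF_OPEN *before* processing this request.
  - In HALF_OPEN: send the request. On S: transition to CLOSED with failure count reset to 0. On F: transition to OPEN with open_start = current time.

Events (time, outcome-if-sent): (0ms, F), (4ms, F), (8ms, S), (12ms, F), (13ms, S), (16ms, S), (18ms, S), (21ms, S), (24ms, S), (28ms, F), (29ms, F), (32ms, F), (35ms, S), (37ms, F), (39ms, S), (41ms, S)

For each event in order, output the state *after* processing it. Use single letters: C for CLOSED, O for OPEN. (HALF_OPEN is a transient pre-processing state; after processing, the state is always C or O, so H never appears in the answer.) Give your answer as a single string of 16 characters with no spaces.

Answer: CCCCCCCCCCCOOOCC

Derivation:
State after each event:
  event#1 t=0ms outcome=F: state=CLOSED
  event#2 t=4ms outcome=F: state=CLOSED
  event#3 t=8ms outcome=S: state=CLOSED
  event#4 t=12ms outcome=F: state=CLOSED
  event#5 t=13ms outcome=S: state=CLOSED
  event#6 t=16ms outcome=S: state=CLOSED
  event#7 t=18ms outcome=S: state=CLOSED
  event#8 t=21ms outcome=S: state=CLOSED
  event#9 t=24ms outcome=S: state=CLOSED
  event#10 t=28ms outcome=F: state=CLOSED
  event#11 t=29ms outcome=F: state=CLOSED
  event#12 t=32ms outcome=F: state=OPEN
  event#13 t=35ms outcome=S: state=OPEN
  event#14 t=37ms outcome=F: state=OPEN
  event#15 t=39ms outcome=S: state=CLOSED
  event#16 t=41ms outcome=S: state=CLOSED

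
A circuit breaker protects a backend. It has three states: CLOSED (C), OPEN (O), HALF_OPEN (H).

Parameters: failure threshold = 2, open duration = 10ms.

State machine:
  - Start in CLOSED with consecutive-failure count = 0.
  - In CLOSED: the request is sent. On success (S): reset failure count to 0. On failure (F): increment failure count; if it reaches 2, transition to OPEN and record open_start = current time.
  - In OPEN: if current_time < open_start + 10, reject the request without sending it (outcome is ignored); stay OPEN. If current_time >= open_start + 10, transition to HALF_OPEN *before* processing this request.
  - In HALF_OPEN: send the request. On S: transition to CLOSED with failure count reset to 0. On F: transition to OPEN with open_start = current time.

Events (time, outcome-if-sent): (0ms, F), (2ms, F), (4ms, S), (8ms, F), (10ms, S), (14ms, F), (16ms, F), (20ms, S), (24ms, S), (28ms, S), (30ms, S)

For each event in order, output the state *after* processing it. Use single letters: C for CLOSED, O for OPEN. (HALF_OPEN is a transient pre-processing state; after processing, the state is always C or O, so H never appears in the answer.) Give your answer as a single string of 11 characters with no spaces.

State after each event:
  event#1 t=0ms outcome=F: state=CLOSED
  event#2 t=2ms outcome=F: state=OPEN
  event#3 t=4ms outcome=S: state=OPEN
  event#4 t=8ms outcome=F: state=OPEN
  event#5 t=10ms outcome=S: state=OPEN
  event#6 t=14ms outcome=F: state=OPEN
  event#7 t=16ms outcome=F: state=OPEN
  event#8 t=20ms outcome=S: state=OPEN
  event#9 t=24ms outcome=S: state=CLOSED
  event#10 t=28ms outcome=S: state=CLOSED
  event#11 t=30ms outcome=S: state=CLOSED

Answer: COOOOOOOCCC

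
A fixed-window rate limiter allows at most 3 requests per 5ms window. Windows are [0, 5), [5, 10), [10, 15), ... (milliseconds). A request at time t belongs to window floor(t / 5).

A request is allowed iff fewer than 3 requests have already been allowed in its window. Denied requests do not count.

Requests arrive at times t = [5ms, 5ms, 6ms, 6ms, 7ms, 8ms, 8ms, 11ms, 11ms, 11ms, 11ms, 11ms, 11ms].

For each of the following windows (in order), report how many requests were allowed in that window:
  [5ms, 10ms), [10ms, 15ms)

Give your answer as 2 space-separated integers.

Processing requests:
  req#1 t=5ms (window 1): ALLOW
  req#2 t=5ms (window 1): ALLOW
  req#3 t=6ms (window 1): ALLOW
  req#4 t=6ms (window 1): DENY
  req#5 t=7ms (window 1): DENY
  req#6 t=8ms (window 1): DENY
  req#7 t=8ms (window 1): DENY
  req#8 t=11ms (window 2): ALLOW
  req#9 t=11ms (window 2): ALLOW
  req#10 t=11ms (window 2): ALLOW
  req#11 t=11ms (window 2): DENY
  req#12 t=11ms (window 2): DENY
  req#13 t=11ms (window 2): DENY

Allowed counts by window: 3 3

Answer: 3 3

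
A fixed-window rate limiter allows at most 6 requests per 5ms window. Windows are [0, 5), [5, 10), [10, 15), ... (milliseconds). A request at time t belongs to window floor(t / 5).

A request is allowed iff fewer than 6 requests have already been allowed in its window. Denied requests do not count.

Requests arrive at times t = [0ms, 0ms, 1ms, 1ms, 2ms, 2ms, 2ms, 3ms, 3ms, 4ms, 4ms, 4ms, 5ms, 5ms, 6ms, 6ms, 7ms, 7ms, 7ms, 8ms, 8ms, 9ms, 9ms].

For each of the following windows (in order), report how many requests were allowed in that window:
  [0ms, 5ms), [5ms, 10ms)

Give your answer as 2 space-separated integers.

Answer: 6 6

Derivation:
Processing requests:
  req#1 t=0ms (window 0): ALLOW
  req#2 t=0ms (window 0): ALLOW
  req#3 t=1ms (window 0): ALLOW
  req#4 t=1ms (window 0): ALLOW
  req#5 t=2ms (window 0): ALLOW
  req#6 t=2ms (window 0): ALLOW
  req#7 t=2ms (window 0): DENY
  req#8 t=3ms (window 0): DENY
  req#9 t=3ms (window 0): DENY
  req#10 t=4ms (window 0): DENY
  req#11 t=4ms (window 0): DENY
  req#12 t=4ms (window 0): DENY
  req#13 t=5ms (window 1): ALLOW
  req#14 t=5ms (window 1): ALLOW
  req#15 t=6ms (window 1): ALLOW
  req#16 t=6ms (window 1): ALLOW
  req#17 t=7ms (window 1): ALLOW
  req#18 t=7ms (window 1): ALLOW
  req#19 t=7ms (window 1): DENY
  req#20 t=8ms (window 1): DENY
  req#21 t=8ms (window 1): DENY
  req#22 t=9ms (window 1): DENY
  req#23 t=9ms (window 1): DENY

Allowed counts by window: 6 6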